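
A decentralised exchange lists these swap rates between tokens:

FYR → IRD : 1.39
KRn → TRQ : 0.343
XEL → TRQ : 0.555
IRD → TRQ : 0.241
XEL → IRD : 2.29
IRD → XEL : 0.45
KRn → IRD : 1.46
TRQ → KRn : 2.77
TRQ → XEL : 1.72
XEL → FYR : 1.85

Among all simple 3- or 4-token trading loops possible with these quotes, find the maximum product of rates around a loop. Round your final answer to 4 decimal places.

IRD→XEL→FYR→IRD: 0.45 × 1.85 × 1.39 = 1.15718
IRD→TRQ→XEL→FYR→IRD: 0.241 × 1.72 × 1.85 × 1.39 = 1.06594
KRn→IRD→XEL→TRQ→KRn: 1.46 × 0.45 × 0.555 × 2.77 = 1.01004
KRn→IRD→TRQ→KRn: 1.46 × 0.241 × 2.77 = 0.97465
IRD→TRQ→XEL→IRD: 0.241 × 1.72 × 2.29 = 0.94925
Maximum is IRD→XEL→FYR→IRD at 1.1572; arbitrage exists.

1.1572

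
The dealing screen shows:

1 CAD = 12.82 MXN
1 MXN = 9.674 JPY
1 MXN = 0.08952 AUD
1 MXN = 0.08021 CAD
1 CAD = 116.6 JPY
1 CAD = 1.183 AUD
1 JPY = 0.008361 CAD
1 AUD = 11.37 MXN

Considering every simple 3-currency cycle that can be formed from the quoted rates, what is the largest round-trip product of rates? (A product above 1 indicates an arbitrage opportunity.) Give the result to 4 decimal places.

AUD→MXN→CAD→AUD: 11.37 × 0.08021 × 1.183 = 1.07888
CAD→MXN→JPY→CAD: 12.82 × 9.674 × 0.008361 = 1.03694
Maximum is AUD→MXN→CAD→AUD at 1.0789; arbitrage exists.

1.0789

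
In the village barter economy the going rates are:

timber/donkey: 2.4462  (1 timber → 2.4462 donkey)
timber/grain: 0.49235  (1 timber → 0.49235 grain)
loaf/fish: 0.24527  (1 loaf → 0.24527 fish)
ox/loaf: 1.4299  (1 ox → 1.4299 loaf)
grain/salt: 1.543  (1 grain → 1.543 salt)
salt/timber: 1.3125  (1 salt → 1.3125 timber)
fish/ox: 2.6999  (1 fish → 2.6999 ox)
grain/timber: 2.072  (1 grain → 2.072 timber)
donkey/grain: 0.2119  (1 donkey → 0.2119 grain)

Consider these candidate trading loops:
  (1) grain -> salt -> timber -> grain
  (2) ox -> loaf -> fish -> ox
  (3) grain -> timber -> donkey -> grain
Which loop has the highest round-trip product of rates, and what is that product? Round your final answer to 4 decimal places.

1.0740

(1) 1.543 × 1.3125 × 0.49235 = 0.99710
(2) 1.4299 × 0.24527 × 2.6999 = 0.94689
(3) 2.072 × 2.4462 × 0.2119 = 1.07402
Highest is cycle (3) at 1.0740 (>1, arbitrage).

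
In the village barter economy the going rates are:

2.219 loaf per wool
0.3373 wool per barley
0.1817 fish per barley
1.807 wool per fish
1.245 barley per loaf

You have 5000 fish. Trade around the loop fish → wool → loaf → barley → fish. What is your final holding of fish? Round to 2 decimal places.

5000 fish × 1.807 = 9035 wool
9035 wool × 2.219 = 20048.665 loaf
20048.665 loaf × 1.245 = 24960.587925 barley
24960.587925 barley × 0.1817 = 4535.3388259725 fish

4535.34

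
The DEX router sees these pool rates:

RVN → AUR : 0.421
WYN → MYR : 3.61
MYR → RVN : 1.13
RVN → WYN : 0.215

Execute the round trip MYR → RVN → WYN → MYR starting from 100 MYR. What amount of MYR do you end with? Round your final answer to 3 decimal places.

100 MYR × 1.13 = 113 RVN
113 RVN × 0.215 = 24.295 WYN
24.295 WYN × 3.61 = 87.70495 MYR

87.705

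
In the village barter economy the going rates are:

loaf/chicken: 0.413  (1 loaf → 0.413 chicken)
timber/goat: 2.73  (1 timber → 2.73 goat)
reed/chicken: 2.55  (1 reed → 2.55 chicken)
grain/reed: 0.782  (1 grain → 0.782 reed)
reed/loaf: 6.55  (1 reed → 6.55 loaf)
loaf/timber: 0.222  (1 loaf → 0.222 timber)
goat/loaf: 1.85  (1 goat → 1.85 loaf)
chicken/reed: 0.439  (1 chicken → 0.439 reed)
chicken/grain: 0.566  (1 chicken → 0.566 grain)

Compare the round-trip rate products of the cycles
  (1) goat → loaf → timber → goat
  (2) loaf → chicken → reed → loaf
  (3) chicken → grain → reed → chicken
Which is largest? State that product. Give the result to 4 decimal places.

1.1876

(1) 1.85 × 0.222 × 2.73 = 1.12121
(2) 0.413 × 0.439 × 6.55 = 1.18756
(3) 0.566 × 0.782 × 2.55 = 1.12866
Highest is cycle (2) at 1.1876 (>1, arbitrage).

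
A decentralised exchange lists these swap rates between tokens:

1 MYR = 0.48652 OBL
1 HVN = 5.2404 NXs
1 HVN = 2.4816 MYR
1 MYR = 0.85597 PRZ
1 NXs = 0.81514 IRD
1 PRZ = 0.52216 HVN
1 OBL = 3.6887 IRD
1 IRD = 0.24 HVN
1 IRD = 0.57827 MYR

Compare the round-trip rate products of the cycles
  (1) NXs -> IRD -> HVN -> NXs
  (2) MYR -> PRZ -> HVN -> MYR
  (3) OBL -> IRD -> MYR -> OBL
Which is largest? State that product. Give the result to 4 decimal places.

1.1092

(1) 0.81514 × 0.24 × 5.2404 = 1.02520
(2) 0.85597 × 0.52216 × 2.4816 = 1.10916
(3) 3.6887 × 0.57827 × 0.48652 = 1.03778
Highest is cycle (2) at 1.1092 (>1, arbitrage).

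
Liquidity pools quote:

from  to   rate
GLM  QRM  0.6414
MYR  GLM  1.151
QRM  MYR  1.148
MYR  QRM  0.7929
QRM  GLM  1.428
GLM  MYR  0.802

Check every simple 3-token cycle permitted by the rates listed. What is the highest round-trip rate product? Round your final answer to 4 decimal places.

0.9081

QRM→GLM→MYR→QRM: 1.428 × 0.802 × 0.7929 = 0.90807
QRM→MYR→GLM→QRM: 1.148 × 1.151 × 0.6414 = 0.84751
Maximum is QRM→GLM→MYR→QRM at 0.9081; no arbitrage — every cycle loses value.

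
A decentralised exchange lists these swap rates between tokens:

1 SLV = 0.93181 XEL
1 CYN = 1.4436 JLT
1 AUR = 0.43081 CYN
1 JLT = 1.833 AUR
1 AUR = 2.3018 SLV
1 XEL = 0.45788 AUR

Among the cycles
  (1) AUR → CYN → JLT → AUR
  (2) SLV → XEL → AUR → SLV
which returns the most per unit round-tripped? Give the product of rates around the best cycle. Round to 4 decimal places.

1.1400

(1) 0.43081 × 1.4436 × 1.833 = 1.13997
(2) 0.93181 × 0.45788 × 2.3018 = 0.98208
Highest is cycle (1) at 1.1400 (>1, arbitrage).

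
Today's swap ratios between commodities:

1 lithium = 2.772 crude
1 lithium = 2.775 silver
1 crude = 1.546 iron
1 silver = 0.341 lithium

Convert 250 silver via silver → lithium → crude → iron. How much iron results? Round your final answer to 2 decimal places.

365.34

250 silver × 0.341 = 85.25 lithium
85.25 lithium × 2.772 = 236.313 crude
236.313 crude × 1.546 = 365.339898 iron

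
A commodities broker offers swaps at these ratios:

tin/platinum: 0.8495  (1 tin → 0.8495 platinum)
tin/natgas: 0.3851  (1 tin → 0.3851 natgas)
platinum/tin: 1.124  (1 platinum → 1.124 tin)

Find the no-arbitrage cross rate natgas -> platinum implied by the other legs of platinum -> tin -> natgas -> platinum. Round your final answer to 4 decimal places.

Known legs of the cycle: 1.124 × 0.3851 = 0.4328524
For no arbitrage the full-cycle product must be 1, so the missing rate is 1 / 0.4328524 ≈ 2.310256.

2.3103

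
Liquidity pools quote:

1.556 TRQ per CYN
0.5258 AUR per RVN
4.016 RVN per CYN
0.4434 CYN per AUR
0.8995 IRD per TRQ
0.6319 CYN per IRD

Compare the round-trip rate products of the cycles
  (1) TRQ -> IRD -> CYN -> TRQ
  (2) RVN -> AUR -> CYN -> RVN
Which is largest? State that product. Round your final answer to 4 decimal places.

0.9363

(1) 0.8995 × 0.6319 × 1.556 = 0.88442
(2) 0.5258 × 0.4434 × 4.016 = 0.93629
Highest is cycle (2) at 0.9363 (≤1, no arbitrage).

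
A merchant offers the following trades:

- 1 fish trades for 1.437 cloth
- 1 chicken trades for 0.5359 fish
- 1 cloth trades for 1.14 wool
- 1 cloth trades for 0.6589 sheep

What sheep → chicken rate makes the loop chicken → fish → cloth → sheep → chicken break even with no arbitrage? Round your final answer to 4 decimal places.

1.9708

Known legs of the cycle: 0.5359 × 1.437 × 0.6589 = 0.50741118087
For no arbitrage the full-cycle product must be 1, so the missing rate is 1 / 0.50741118087 ≈ 1.970788.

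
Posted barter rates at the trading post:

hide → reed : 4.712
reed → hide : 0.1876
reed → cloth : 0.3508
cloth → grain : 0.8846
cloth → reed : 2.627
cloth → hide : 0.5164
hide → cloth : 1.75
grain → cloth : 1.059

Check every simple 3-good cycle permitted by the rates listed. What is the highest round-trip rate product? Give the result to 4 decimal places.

0.8624

cloth→reed→hide→cloth: 2.627 × 0.1876 × 1.75 = 0.86244
cloth→hide→reed→cloth: 0.5164 × 4.712 × 0.3508 = 0.85359
Maximum is cloth→reed→hide→cloth at 0.8624; no arbitrage — every cycle loses value.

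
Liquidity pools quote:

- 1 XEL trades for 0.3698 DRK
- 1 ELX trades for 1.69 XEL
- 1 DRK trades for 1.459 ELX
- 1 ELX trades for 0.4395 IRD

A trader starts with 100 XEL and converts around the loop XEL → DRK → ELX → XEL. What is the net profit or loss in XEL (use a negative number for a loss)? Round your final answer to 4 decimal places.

-8.8180

100 XEL × 0.3698 = 36.98 DRK
36.98 DRK × 1.459 = 53.95382 ELX
53.95382 ELX × 1.69 = 91.1819558 XEL
Net change: 91.1819558 − 100 = -8.8180442 XEL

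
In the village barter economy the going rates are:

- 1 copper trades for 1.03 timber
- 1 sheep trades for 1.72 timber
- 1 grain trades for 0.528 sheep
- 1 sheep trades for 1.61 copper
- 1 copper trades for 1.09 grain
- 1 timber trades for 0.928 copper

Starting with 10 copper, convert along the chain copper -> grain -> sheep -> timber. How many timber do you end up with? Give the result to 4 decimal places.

10 copper × 1.09 = 10.9 grain
10.9 grain × 0.528 = 5.7552 sheep
5.7552 sheep × 1.72 = 9.898944 timber

9.8989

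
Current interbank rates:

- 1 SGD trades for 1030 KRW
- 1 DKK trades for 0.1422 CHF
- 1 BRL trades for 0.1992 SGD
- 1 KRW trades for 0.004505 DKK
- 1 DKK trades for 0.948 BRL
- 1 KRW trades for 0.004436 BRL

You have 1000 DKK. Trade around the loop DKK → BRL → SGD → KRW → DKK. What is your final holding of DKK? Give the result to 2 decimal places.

876.25

1000 DKK × 0.948 = 948 BRL
948 BRL × 0.1992 = 188.8416 SGD
188.8416 SGD × 1030 = 194506.848 KRW
194506.848 KRW × 0.004505 = 876.25335024 DKK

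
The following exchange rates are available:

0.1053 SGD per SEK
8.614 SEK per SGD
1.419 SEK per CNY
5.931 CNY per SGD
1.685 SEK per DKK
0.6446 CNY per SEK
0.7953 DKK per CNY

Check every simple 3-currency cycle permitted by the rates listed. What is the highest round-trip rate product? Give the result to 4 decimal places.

CNY→SEK→SGD→CNY: 1.419 × 0.1053 × 5.931 = 0.88621
CNY→DKK→SEK→CNY: 0.7953 × 1.685 × 0.6446 = 0.86382
Maximum is CNY→SEK→SGD→CNY at 0.8862; no arbitrage — every cycle loses value.

0.8862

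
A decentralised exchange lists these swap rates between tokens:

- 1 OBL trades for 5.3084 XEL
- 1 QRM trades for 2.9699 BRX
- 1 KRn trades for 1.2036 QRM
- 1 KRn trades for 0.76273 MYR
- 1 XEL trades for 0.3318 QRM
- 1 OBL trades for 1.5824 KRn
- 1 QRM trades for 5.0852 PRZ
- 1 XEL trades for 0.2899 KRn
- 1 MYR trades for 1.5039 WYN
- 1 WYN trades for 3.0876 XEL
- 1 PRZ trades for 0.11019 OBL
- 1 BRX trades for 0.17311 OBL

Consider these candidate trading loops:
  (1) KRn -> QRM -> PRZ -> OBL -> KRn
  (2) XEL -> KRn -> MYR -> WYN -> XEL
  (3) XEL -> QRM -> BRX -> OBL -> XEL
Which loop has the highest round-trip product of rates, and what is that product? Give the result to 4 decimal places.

1.0672

(1) 1.2036 × 5.0852 × 0.11019 × 1.5824 = 1.06721
(2) 0.2899 × 0.76273 × 1.5039 × 3.0876 = 1.02674
(3) 0.3318 × 2.9699 × 0.17311 × 5.3084 = 0.90553
Highest is cycle (1) at 1.0672 (>1, arbitrage).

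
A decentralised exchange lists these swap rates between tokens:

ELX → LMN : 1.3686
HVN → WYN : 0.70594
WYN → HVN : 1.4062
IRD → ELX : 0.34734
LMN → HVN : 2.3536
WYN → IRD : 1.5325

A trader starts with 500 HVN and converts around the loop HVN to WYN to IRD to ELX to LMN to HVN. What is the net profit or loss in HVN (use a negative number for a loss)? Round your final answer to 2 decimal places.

105.20

500 HVN × 0.70594 = 352.97 WYN
352.97 WYN × 1.5325 = 540.926525 IRD
540.926525 IRD × 0.34734 = 187.8854191935 ELX
187.8854191935 ELX × 1.3686 = 257.1399847082241 LMN
257.1399847082241 LMN × 2.3536 = 605.20466800927624176 HVN
Net change: 605.20466800927624176 − 500 = 105.20466800927624176 HVN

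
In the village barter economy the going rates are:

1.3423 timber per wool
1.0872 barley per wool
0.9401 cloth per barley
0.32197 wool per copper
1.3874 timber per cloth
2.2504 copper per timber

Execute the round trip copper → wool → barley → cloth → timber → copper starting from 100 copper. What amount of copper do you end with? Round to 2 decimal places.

102.74

100 copper × 0.32197 = 32.197 wool
32.197 wool × 1.0872 = 35.0045784 barley
35.0045784 barley × 0.9401 = 32.90780415384 cloth
32.90780415384 cloth × 1.3874 = 45.656287483037616 timber
45.656287483037616 timber × 2.2504 = 102.7449093518278510464 copper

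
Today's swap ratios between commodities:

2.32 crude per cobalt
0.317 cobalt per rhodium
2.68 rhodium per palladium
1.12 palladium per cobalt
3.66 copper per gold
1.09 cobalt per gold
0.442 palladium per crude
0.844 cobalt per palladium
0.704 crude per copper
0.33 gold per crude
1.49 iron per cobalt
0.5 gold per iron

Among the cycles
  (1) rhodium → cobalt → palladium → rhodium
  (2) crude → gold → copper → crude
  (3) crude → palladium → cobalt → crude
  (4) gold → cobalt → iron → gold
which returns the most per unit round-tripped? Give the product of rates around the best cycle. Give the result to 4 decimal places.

(1) 0.317 × 1.12 × 2.68 = 0.95151
(2) 0.33 × 3.66 × 0.704 = 0.85029
(3) 0.442 × 0.844 × 2.32 = 0.86547
(4) 1.09 × 1.49 × 0.5 = 0.81205
Highest is cycle (1) at 0.9515 (≤1, no arbitrage).

0.9515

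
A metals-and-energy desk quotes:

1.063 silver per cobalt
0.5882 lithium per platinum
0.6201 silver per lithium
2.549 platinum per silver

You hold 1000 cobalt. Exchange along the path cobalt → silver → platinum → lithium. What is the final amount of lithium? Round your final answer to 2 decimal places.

1593.78

1000 cobalt × 1.063 = 1063 silver
1063 silver × 2.549 = 2709.587 platinum
2709.587 platinum × 0.5882 = 1593.7790734 lithium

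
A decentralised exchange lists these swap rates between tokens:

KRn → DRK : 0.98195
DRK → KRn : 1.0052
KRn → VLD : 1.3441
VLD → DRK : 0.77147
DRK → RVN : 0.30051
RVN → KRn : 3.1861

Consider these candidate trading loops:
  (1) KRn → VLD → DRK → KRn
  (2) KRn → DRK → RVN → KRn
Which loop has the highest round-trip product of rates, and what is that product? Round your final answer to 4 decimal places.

1.0423

(1) 1.3441 × 0.77147 × 1.0052 = 1.04232
(2) 0.98195 × 0.30051 × 3.1861 = 0.94017
Highest is cycle (1) at 1.0423 (>1, arbitrage).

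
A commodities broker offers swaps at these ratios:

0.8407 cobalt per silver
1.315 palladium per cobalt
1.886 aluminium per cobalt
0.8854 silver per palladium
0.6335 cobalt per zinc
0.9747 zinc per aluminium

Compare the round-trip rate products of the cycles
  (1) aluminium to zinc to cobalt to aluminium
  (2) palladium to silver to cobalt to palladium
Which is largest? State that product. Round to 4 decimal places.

1.1646

(1) 0.9747 × 0.6335 × 1.886 = 1.16455
(2) 0.8854 × 0.8407 × 1.315 = 0.97883
Highest is cycle (1) at 1.1646 (>1, arbitrage).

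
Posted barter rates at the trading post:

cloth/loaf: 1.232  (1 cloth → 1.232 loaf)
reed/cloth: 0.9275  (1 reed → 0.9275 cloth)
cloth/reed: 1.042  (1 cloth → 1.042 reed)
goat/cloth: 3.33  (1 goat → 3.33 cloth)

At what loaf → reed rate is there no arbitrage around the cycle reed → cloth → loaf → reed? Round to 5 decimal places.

0.87514

Known legs of the cycle: 0.9275 × 1.232 = 1.14268
For no arbitrage the full-cycle product must be 1, so the missing rate is 1 / 1.14268 ≈ 0.8751356.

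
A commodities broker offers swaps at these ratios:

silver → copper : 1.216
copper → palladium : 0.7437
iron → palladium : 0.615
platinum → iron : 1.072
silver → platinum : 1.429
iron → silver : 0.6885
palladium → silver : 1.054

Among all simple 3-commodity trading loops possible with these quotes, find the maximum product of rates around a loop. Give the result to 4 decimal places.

iron→silver→platinum→iron: 0.6885 × 1.429 × 1.072 = 1.05470
silver→copper→palladium→silver: 1.216 × 0.7437 × 1.054 = 0.95317
Maximum is iron→silver→platinum→iron at 1.0547; arbitrage exists.

1.0547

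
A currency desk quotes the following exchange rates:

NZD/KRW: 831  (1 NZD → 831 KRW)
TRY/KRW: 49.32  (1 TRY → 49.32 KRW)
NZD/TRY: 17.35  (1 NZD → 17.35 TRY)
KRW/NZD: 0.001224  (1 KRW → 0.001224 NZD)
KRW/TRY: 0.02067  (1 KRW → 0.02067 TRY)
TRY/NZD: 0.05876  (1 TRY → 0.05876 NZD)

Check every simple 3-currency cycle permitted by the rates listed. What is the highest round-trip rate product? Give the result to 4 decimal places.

NZD→TRY→KRW→NZD: 17.35 × 49.32 × 0.001224 = 1.04738
NZD→KRW→TRY→NZD: 831 × 0.02067 × 0.05876 = 1.00931
Maximum is NZD→TRY→KRW→NZD at 1.0474; arbitrage exists.

1.0474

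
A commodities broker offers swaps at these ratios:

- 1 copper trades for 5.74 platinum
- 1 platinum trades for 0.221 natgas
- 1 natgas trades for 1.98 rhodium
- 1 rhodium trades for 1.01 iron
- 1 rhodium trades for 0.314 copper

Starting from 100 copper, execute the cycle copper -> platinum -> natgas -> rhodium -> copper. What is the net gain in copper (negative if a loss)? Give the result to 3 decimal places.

-21.132

100 copper × 5.74 = 574 platinum
574 platinum × 0.221 = 126.854 natgas
126.854 natgas × 1.98 = 251.17092 rhodium
251.17092 rhodium × 0.314 = 78.86766888 copper
Net change: 78.86766888 − 100 = -21.13233112 copper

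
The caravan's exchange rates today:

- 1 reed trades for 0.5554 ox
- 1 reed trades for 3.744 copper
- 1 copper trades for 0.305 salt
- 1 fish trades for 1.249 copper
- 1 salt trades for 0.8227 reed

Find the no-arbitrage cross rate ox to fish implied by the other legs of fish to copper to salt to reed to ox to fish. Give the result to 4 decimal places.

5.7450

Known legs of the cycle: 1.249 × 0.305 × 0.8227 × 0.5554 = 0.1740642769631
For no arbitrage the full-cycle product must be 1, so the missing rate is 1 / 0.1740642769631 ≈ 5.745004.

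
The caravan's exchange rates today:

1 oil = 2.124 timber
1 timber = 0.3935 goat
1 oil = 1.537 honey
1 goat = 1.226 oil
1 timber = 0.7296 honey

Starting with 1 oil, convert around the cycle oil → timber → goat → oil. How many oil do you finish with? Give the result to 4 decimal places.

1 oil × 2.124 = 2.124 timber
2.124 timber × 0.3935 = 0.835794 goat
0.835794 goat × 1.226 = 1.024683444 oil

1.0247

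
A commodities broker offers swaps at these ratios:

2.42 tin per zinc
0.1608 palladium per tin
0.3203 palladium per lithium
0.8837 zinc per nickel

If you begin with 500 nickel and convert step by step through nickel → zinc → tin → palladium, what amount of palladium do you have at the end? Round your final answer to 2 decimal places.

500 nickel × 0.8837 = 441.85 zinc
441.85 zinc × 2.42 = 1069.277 tin
1069.277 tin × 0.1608 = 171.9397416 palladium

171.94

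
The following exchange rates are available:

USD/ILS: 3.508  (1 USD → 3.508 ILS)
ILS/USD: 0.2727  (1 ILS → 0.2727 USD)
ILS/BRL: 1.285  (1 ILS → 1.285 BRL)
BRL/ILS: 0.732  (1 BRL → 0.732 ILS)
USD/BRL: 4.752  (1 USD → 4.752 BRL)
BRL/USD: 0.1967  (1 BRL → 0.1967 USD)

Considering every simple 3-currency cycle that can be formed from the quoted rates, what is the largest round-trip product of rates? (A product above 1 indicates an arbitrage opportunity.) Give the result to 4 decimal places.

BRL→ILS→USD→BRL: 0.732 × 0.2727 × 4.752 = 0.94858
BRL→USD→ILS→BRL: 0.1967 × 3.508 × 1.285 = 0.88668
Maximum is BRL→ILS→USD→BRL at 0.9486; no arbitrage — every cycle loses value.

0.9486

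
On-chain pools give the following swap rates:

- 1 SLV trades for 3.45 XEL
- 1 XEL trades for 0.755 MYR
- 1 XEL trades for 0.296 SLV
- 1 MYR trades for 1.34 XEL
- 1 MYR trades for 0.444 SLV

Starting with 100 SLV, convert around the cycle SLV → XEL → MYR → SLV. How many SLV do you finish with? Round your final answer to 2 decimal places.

115.65

100 SLV × 3.45 = 345 XEL
345 XEL × 0.755 = 260.475 MYR
260.475 MYR × 0.444 = 115.6509 SLV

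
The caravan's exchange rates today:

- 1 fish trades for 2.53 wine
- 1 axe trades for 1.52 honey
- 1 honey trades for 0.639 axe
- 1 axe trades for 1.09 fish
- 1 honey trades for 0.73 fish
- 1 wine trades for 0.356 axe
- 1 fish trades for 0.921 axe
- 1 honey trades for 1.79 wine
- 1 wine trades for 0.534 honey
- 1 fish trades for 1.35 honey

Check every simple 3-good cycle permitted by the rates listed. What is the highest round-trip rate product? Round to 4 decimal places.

fish→axe→honey→fish: 0.921 × 1.52 × 0.73 = 1.02194
fish→wine→honey→fish: 2.53 × 0.534 × 0.73 = 0.98624
fish→wine→axe→fish: 2.53 × 0.356 × 1.09 = 0.98174
wine→axe→honey→wine: 0.356 × 1.52 × 1.79 = 0.96860
fish→honey→axe→fish: 1.35 × 0.639 × 1.09 = 0.94029
Maximum is fish→axe→honey→fish at 1.0219; arbitrage exists.

1.0219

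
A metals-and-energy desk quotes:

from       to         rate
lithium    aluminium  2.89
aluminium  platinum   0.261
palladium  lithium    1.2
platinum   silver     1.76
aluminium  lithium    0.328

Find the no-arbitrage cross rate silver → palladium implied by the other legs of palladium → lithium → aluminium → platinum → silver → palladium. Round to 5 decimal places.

Known legs of the cycle: 1.2 × 2.89 × 0.261 × 1.76 = 1.59306048
For no arbitrage the full-cycle product must be 1, so the missing rate is 1 / 1.59306048 ≈ 0.6277226.

0.62772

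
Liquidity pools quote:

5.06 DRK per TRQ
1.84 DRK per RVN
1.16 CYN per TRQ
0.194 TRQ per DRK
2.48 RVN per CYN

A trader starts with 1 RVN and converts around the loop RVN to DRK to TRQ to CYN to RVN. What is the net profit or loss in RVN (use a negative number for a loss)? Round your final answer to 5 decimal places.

0.02690

1 RVN × 1.84 = 1.84 DRK
1.84 DRK × 0.194 = 0.35696 TRQ
0.35696 TRQ × 1.16 = 0.4140736 CYN
0.4140736 CYN × 2.48 = 1.026902528 RVN
Net change: 1.026902528 − 1 = 0.026902528 RVN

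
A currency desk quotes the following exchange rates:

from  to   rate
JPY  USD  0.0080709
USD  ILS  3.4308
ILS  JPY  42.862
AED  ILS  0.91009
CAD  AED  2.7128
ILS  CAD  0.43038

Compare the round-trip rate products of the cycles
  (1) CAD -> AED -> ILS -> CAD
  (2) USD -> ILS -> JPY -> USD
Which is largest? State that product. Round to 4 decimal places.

(1) 2.7128 × 0.91009 × 0.43038 = 1.06256
(2) 3.4308 × 42.862 × 0.0080709 = 1.18683
Highest is cycle (2) at 1.1868 (>1, arbitrage).

1.1868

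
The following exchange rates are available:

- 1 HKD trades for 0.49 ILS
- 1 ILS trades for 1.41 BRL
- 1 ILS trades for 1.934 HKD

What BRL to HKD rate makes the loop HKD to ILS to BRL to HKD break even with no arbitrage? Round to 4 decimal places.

1.4474

Known legs of the cycle: 0.49 × 1.41 = 0.6909
For no arbitrage the full-cycle product must be 1, so the missing rate is 1 / 0.6909 ≈ 1.447387.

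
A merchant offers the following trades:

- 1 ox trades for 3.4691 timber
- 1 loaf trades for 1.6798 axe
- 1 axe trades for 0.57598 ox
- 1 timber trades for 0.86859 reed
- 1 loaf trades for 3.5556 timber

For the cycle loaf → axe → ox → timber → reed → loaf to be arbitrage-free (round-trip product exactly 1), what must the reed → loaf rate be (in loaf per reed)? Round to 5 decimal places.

0.34301

Known legs of the cycle: 1.6798 × 0.57598 × 3.4691 × 0.86859 = 2.915389762698155076
For no arbitrage the full-cycle product must be 1, so the missing rate is 1 / 2.915389762698155076 ≈ 0.3430073.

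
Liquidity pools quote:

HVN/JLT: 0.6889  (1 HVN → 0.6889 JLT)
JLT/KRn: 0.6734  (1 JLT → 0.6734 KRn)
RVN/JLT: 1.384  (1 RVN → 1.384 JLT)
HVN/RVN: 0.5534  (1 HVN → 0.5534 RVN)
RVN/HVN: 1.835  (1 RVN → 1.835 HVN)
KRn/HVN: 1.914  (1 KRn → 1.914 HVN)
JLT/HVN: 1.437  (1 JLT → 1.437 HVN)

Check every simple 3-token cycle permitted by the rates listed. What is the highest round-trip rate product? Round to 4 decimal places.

1.1006

JLT→HVN→RVN→JLT: 1.437 × 0.5534 × 1.384 = 1.10061
JLT→KRn→HVN→JLT: 0.6734 × 1.914 × 0.6889 = 0.88791
Maximum is JLT→HVN→RVN→JLT at 1.1006; arbitrage exists.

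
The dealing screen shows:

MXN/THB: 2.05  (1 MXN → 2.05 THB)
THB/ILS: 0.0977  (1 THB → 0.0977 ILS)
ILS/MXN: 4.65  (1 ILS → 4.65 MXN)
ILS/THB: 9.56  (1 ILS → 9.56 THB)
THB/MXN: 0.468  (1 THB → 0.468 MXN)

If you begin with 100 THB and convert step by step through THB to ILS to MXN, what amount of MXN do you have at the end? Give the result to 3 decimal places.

45.431

100 THB × 0.0977 = 9.77 ILS
9.77 ILS × 4.65 = 45.4305 MXN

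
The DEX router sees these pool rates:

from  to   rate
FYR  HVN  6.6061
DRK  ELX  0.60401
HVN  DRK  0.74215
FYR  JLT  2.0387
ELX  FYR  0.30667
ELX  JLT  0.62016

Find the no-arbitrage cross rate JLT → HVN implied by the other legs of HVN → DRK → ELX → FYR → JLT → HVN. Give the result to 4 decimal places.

3.5681

Known legs of the cycle: 0.74215 × 0.60401 × 0.30667 × 2.0387 = 0.2802595605962887735
For no arbitrage the full-cycle product must be 1, so the missing rate is 1 / 0.2802595605962887735 ≈ 3.568121.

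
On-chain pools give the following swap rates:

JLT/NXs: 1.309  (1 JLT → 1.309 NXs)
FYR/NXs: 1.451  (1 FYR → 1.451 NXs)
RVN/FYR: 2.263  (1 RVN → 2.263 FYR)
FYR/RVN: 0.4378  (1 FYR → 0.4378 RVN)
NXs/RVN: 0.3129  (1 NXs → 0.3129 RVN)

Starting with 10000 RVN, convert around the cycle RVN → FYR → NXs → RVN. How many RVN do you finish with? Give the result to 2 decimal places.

10274.43

10000 RVN × 2.263 = 22630 FYR
22630 FYR × 1.451 = 32836.13 NXs
32836.13 NXs × 0.3129 = 10274.425077 RVN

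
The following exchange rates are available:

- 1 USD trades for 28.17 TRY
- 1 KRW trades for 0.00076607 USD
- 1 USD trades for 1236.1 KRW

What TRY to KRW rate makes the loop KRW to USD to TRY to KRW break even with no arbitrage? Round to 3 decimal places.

Known legs of the cycle: 0.00076607 × 28.17 = 0.0215801919
For no arbitrage the full-cycle product must be 1, so the missing rate is 1 / 0.0215801919 ≈ 46.33879.

46.339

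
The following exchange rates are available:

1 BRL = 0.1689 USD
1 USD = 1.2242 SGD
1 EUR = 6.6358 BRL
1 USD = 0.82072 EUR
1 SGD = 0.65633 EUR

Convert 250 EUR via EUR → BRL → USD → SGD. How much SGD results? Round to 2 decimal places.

250 EUR × 6.6358 = 1658.95 BRL
1658.95 BRL × 0.1689 = 280.196655 USD
280.196655 USD × 1.2242 = 343.016745051 SGD

343.02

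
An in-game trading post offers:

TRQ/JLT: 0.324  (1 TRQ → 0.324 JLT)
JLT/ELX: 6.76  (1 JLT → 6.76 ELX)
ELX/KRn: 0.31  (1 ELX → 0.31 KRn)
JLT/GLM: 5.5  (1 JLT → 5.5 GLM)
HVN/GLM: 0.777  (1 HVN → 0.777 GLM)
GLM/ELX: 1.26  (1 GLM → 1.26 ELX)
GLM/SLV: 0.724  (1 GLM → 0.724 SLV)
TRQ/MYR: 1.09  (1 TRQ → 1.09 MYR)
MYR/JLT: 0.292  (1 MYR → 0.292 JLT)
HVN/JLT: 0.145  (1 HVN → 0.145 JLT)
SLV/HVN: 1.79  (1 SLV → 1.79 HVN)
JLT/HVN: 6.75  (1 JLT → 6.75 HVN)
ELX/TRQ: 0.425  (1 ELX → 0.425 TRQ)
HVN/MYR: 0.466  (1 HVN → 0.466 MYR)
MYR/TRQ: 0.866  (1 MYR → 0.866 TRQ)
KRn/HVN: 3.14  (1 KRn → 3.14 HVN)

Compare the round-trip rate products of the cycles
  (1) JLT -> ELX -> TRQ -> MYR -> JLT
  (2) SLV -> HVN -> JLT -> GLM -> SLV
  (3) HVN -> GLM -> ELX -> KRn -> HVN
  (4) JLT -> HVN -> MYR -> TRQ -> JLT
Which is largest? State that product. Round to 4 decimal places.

(1) 6.76 × 0.425 × 1.09 × 0.292 = 0.91442
(2) 1.79 × 0.145 × 5.5 × 0.724 = 1.03353
(3) 0.777 × 1.26 × 0.31 × 3.14 = 0.95298
(4) 6.75 × 0.466 × 0.866 × 0.324 = 0.88258
Highest is cycle (2) at 1.0335 (>1, arbitrage).

1.0335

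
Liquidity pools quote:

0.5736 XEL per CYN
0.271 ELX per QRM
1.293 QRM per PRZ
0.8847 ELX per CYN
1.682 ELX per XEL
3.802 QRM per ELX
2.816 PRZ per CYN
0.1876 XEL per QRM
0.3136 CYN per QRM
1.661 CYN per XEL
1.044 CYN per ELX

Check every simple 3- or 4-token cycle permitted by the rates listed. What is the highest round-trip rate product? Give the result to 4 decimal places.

XEL→ELX→QRM→XEL: 1.682 × 3.802 × 0.1876 = 1.19970
XEL→ELX→QRM→CYN→XEL: 1.682 × 3.802 × 0.3136 × 0.5736 = 1.15033
CYN→PRZ→QRM→CYN: 2.816 × 1.293 × 0.3136 = 1.14185
XEL→CYN→PRZ→QRM→XEL: 1.661 × 2.816 × 1.293 × 0.1876 = 1.13458
CYN→ELX→QRM→CYN: 0.8847 × 3.802 × 0.3136 = 1.05483
XEL→CYN→ELX→QRM→XEL: 1.661 × 0.8847 × 3.802 × 0.1876 = 1.04812
CYN→PRZ→QRM→ELX→CYN: 2.816 × 1.293 × 0.271 × 1.044 = 1.03015
XEL→ELX→CYN→XEL: 1.682 × 1.044 × 0.5736 = 1.00725
Maximum is XEL→ELX→QRM→XEL at 1.1997; arbitrage exists.

1.1997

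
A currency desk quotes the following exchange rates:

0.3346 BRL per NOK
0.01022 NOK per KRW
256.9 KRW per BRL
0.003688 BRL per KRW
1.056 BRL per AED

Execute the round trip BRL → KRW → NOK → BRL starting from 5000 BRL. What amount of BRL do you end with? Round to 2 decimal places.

4392.49

5000 BRL × 256.9 = 1284500 KRW
1284500 KRW × 0.01022 = 13127.59 NOK
13127.59 NOK × 0.3346 = 4392.491614 BRL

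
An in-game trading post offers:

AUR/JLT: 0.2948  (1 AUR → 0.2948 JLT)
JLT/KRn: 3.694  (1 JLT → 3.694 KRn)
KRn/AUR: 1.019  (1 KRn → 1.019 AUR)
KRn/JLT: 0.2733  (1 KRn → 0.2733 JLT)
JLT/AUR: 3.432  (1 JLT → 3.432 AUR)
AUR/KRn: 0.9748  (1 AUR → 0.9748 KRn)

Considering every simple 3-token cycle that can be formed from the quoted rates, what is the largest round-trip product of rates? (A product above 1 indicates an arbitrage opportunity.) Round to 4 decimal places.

AUR→JLT→KRn→AUR: 0.2948 × 3.694 × 1.019 = 1.10968
AUR→KRn→JLT→AUR: 0.9748 × 0.2733 × 3.432 = 0.91433
Maximum is AUR→JLT→KRn→AUR at 1.1097; arbitrage exists.

1.1097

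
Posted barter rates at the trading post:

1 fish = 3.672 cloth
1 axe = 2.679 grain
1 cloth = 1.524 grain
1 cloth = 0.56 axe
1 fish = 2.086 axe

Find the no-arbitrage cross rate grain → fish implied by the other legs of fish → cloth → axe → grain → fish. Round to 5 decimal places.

Known legs of the cycle: 3.672 × 0.56 × 2.679 = 5.50888128
For no arbitrage the full-cycle product must be 1, so the missing rate is 1 / 5.50888128 ≈ 0.1815251.

0.18153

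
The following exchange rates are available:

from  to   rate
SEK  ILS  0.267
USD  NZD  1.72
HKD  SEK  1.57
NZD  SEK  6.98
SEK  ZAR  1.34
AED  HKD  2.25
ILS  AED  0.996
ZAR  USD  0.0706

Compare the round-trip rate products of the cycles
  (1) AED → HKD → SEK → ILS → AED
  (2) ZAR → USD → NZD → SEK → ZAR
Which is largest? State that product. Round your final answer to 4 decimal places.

1.1358

(1) 2.25 × 1.57 × 0.267 × 0.996 = 0.93940
(2) 0.0706 × 1.72 × 6.98 × 1.34 = 1.13578
Highest is cycle (2) at 1.1358 (>1, arbitrage).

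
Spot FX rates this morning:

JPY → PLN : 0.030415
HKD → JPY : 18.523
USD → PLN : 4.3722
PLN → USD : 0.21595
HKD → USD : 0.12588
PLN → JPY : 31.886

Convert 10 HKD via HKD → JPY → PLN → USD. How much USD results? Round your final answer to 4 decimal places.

10 HKD × 18.523 = 185.23 JPY
185.23 JPY × 0.030415 = 5.63377045 PLN
5.63377045 PLN × 0.21595 = 1.2166127286775 USD

1.2166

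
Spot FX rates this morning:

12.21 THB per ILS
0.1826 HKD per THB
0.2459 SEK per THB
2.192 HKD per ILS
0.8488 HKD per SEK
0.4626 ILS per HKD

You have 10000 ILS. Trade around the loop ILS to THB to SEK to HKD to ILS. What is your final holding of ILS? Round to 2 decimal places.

11789.22

10000 ILS × 12.21 = 122100 THB
122100 THB × 0.2459 = 30024.39 SEK
30024.39 SEK × 0.8488 = 25484.702232 HKD
25484.702232 HKD × 0.4626 = 11789.2232525232 ILS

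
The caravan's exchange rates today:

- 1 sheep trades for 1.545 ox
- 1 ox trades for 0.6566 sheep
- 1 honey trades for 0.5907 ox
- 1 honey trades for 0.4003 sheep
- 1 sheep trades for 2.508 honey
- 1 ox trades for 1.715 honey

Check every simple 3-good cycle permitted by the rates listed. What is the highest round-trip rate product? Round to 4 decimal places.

1.0607

sheep→ox→honey→sheep: 1.545 × 1.715 × 0.4003 = 1.06066
sheep→honey→ox→sheep: 2.508 × 0.5907 × 0.6566 = 0.97274
Maximum is sheep→ox→honey→sheep at 1.0607; arbitrage exists.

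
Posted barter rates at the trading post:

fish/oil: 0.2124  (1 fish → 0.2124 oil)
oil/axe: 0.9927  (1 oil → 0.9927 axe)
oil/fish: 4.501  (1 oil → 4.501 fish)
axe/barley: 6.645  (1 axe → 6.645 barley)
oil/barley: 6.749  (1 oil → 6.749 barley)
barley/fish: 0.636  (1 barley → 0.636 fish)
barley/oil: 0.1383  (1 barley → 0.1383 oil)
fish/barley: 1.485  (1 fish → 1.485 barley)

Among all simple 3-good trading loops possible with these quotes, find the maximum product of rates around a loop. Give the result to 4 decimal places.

oil→fish→barley→oil: 4.501 × 1.485 × 0.1383 = 0.92440
oil→axe→barley→oil: 0.9927 × 6.645 × 0.1383 = 0.91229
oil→barley→fish→oil: 6.749 × 0.636 × 0.2124 = 0.91170
Maximum is oil→fish→barley→oil at 0.9244; no arbitrage — every cycle loses value.

0.9244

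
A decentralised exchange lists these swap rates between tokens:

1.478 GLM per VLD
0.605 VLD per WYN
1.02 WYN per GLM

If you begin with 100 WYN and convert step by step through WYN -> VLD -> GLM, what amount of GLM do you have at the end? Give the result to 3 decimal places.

100 WYN × 0.605 = 60.5 VLD
60.5 VLD × 1.478 = 89.419 GLM

89.419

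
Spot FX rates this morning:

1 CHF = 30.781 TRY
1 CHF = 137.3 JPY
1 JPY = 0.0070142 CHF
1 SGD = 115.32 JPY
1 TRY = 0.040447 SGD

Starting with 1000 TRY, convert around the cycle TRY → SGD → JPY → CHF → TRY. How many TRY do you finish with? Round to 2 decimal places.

1007.05

1000 TRY × 0.040447 = 40.447 SGD
40.447 SGD × 115.32 = 4664.34804 JPY
4664.34804 JPY × 0.0070142 = 32.716670022168 CHF
32.716670022168 CHF × 30.781 = 1007.051819952353208 TRY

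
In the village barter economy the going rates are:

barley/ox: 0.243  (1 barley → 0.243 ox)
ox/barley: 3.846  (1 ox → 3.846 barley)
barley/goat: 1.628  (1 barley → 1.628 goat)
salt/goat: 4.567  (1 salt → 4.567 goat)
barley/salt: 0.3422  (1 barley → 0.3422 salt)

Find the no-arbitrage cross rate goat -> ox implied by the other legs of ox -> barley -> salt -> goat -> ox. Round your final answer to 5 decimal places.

Known legs of the cycle: 3.846 × 0.3422 × 4.567 = 6.0106341804
For no arbitrage the full-cycle product must be 1, so the missing rate is 1 / 6.0106341804 ≈ 0.1663718.

0.16637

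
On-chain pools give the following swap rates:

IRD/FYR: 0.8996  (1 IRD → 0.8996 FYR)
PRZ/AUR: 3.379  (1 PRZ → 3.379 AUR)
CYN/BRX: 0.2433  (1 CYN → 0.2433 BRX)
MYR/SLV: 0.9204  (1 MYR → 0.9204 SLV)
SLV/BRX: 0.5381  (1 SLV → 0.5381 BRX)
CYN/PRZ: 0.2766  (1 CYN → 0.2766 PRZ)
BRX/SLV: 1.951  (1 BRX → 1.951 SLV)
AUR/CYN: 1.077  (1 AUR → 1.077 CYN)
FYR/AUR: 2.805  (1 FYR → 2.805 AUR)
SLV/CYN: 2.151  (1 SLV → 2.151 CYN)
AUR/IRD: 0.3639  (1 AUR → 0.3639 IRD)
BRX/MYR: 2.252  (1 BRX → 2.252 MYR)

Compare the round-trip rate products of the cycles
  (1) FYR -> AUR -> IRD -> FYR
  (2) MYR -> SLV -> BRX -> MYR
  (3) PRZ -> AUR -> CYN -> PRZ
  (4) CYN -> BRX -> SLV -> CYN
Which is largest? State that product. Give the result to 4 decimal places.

(1) 2.805 × 0.3639 × 0.8996 = 0.91826
(2) 0.9204 × 0.5381 × 2.252 = 1.11534
(3) 3.379 × 1.077 × 0.2766 = 1.00660
(4) 0.2433 × 1.951 × 2.151 = 1.02103
Highest is cycle (2) at 1.1153 (>1, arbitrage).

1.1153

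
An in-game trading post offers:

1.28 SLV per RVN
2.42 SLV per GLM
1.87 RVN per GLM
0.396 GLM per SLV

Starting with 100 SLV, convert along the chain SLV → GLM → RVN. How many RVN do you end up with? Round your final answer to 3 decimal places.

100 SLV × 0.396 = 39.6 GLM
39.6 GLM × 1.87 = 74.052 RVN

74.052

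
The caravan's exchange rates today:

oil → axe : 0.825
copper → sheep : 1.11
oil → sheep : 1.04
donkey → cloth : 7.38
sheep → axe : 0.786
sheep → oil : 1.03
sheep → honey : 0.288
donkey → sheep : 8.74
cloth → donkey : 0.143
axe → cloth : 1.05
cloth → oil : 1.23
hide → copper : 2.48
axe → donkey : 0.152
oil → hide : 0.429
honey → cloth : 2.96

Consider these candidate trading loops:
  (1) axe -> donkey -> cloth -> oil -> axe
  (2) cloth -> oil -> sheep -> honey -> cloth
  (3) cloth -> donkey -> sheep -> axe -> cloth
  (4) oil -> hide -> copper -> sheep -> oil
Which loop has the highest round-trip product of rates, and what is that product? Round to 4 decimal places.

(1) 0.152 × 7.38 × 1.23 × 0.825 = 1.13831
(2) 1.23 × 1.04 × 0.288 × 2.96 = 1.09049
(3) 0.143 × 8.74 × 0.786 × 1.05 = 1.03148
(4) 0.429 × 2.48 × 1.11 × 1.03 = 1.21638
Highest is cycle (4) at 1.2164 (>1, arbitrage).

1.2164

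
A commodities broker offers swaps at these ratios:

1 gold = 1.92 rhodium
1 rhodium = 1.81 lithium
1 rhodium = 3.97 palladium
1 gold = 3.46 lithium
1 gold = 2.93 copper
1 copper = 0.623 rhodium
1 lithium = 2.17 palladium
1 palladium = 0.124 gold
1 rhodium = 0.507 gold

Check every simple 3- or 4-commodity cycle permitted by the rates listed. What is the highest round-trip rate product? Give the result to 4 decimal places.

gold→rhodium→palladium→gold: 1.92 × 3.97 × 0.124 = 0.94518
gold→rhodium→lithium→palladium→gold: 1.92 × 1.81 × 2.17 × 0.124 = 0.93511
gold→lithium→palladium→gold: 3.46 × 2.17 × 0.124 = 0.93102
gold→copper→rhodium→gold: 2.93 × 0.623 × 0.507 = 0.92547
gold→copper→rhodium→palladium→gold: 2.93 × 0.623 × 3.97 × 0.124 = 0.89860
Maximum is gold→rhodium→palladium→gold at 0.9452; no arbitrage — every cycle loses value.

0.9452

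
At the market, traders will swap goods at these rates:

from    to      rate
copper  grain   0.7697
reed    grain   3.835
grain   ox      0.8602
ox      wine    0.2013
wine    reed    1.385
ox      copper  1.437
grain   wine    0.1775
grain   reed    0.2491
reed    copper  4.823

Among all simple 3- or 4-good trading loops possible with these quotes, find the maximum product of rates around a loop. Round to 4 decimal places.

copper→grain→ox→copper: 0.7697 × 0.8602 × 1.437 = 0.95143
wine→reed→grain→wine: 1.385 × 3.835 × 0.1775 = 0.94279
copper→grain→reed→copper: 0.7697 × 0.2491 × 4.823 = 0.92472
wine→reed→grain→ox→wine: 1.385 × 3.835 × 0.8602 × 0.2013 = 0.91973
copper→grain→wine→reed→copper: 0.7697 × 0.1775 × 1.385 × 4.823 = 0.91261
Maximum is copper→grain→ox→copper at 0.9514; no arbitrage — every cycle loses value.

0.9514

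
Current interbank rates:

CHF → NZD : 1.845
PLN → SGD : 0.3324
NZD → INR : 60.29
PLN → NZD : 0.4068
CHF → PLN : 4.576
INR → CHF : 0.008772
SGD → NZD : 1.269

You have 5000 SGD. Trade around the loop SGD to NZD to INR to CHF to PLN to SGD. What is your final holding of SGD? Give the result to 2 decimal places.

5000 SGD × 1.269 = 6345 NZD
6345 NZD × 60.29 = 382540.05 INR
382540.05 INR × 0.008772 = 3355.6413186 CHF
3355.6413186 CHF × 4.576 = 15355.4146739136 PLN
15355.4146739136 PLN × 0.3324 = 5104.13983760888064 SGD

5104.14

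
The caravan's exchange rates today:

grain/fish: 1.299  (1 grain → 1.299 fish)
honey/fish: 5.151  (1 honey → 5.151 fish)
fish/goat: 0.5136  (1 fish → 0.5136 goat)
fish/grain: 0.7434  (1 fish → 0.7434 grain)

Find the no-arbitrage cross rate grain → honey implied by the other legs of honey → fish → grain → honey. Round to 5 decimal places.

Known legs of the cycle: 5.151 × 0.7434 = 3.8292534
For no arbitrage the full-cycle product must be 1, so the missing rate is 1 / 3.8292534 ≈ 0.2611475.

0.26115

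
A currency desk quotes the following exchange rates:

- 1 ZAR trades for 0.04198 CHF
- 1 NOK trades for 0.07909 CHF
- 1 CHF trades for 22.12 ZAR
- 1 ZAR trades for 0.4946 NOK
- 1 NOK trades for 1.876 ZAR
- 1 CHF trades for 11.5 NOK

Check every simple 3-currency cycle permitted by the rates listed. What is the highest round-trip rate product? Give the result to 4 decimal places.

NOK→ZAR→CHF→NOK: 1.876 × 0.04198 × 11.5 = 0.90568
NOK→CHF→ZAR→NOK: 0.07909 × 22.12 × 0.4946 = 0.86529
Maximum is NOK→ZAR→CHF→NOK at 0.9057; no arbitrage — every cycle loses value.

0.9057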